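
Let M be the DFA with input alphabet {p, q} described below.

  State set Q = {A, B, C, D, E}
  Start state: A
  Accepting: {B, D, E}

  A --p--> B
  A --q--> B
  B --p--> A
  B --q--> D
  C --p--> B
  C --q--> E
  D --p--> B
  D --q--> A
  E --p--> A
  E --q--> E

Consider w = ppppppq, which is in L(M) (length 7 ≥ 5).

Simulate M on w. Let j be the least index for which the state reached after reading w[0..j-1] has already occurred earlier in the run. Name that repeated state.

A

Run of M on w = p p p p p p q:
  step 0: A  (start)
  step 1: B  (read p: A→B)
  step 2: A  (read p: B→A)   ← first repeat (A seen earlier)
  step 3: B  (read p: A→B)
  step 4: A  (read p: B→A)
  step 5: B  (read p: A→B)
  step 6: A  (read p: B→A)
  step 7: B  (read q: A→B)

The earliest repeat is at step j = 2: M is in A, which it already visited at step i = 0.
With |Q| = 5, pigeonhole forces a state repeat no later than step 5; the substring read between the first and second visits to that state can be pumped.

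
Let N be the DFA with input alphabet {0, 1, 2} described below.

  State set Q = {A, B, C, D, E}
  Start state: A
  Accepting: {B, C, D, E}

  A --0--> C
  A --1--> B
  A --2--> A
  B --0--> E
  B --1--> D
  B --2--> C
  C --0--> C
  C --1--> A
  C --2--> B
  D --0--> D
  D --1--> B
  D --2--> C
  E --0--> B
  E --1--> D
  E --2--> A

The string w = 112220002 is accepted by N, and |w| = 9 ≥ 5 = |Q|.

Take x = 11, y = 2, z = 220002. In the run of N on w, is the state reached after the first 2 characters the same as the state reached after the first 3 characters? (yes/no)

Run of N on the first 3 characters of w = 1 1 2:
  step 0: A  (start)
  step 1: B  (read 1: A→B)
  step 2: D  (read 1: B→D)
  step 3: C  (read 2: D→C)

After x (step 2): D. After xy (step 3): C.
They differ (D ≠ C), so y is not a cycle from the state after x; this split is not the one the pumping-lemma construction produces, and pumping y need not keep the string in L(N).

no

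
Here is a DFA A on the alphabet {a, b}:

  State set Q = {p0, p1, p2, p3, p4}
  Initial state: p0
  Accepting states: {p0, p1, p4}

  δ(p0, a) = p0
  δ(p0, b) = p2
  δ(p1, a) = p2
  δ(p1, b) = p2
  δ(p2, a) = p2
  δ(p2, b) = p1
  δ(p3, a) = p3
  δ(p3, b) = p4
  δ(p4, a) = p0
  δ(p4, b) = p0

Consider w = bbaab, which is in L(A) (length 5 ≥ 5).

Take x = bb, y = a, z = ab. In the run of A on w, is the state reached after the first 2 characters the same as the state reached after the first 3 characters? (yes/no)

no

State sequence: p0 -b-> p2 -b-> p1 -a-> p2

After x (step 2): p1. After xy (step 3): p2.
They differ (p1 ≠ p2), so y is not a cycle from the state after x; this split is not the one the pumping-lemma construction produces, and pumping y need not keep the string in L(A).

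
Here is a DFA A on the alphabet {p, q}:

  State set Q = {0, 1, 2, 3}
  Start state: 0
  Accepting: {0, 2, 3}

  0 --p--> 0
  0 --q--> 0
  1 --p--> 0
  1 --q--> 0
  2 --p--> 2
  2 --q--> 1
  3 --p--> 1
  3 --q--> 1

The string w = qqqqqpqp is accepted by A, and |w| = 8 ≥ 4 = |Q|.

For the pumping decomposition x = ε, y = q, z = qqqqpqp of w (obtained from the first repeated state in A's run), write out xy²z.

xy^2z = ε·q·q·qqqqpqp = qqqqqqpqp.
Reading y = q takes A from 0 back to 0, so after x·y·y the machine is still in 0, and z then leads to the accepting state 0. Hence qqqqqqpqp ∈ L(A).

qqqqqqpqp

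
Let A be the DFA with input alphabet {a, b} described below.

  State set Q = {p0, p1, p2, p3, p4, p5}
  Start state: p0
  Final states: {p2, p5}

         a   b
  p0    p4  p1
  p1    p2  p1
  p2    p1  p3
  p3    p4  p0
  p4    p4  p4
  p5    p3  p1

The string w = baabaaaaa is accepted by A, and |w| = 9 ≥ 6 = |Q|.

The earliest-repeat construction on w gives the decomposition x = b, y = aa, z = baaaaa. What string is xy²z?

baaaabaaaaa

xy^2z = b·aa·aa·baaaaa = baaaabaaaaa.
Reading y = aa takes A from p1 back to p1, so after x·y·y the machine is still in p1, and z then leads to the accepting state p2. Hence baaaabaaaaa ∈ L(A).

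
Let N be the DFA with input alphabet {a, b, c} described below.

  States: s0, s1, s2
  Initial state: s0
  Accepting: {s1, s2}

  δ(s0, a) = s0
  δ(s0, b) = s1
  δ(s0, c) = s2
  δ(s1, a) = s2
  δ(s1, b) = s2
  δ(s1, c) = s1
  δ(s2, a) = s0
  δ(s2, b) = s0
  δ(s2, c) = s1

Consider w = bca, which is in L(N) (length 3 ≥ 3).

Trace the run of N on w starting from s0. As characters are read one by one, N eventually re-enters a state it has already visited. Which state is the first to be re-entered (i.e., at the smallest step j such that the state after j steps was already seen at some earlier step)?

s1

Run of N on w = b c a:
  step 0: s0  (start)
  step 1: s1  (read b: s0→s1)
  step 2: s1  (read c: s1→s1)   ← first repeat (s1 seen earlier)
  step 3: s2  (read a: s1→s2)

The earliest repeat is at step j = 2: N is in s1, which it already visited at step i = 1.
Since N has 3 states, any run of length ≥ 3 visits 3+1 states, so by pigeonhole some state repeats within the first 3 steps — that repeat gives the pumpable loop.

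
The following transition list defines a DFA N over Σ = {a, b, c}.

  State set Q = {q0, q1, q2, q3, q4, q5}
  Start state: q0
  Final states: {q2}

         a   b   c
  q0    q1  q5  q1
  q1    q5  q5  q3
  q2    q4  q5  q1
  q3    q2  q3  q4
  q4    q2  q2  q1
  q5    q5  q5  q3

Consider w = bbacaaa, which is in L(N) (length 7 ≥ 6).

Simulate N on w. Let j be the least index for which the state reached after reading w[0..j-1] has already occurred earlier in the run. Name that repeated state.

State sequence: q0 -b-> q5 -b-> q5 -a-> q5 -c-> q3 -a-> q2 -a-> q4 -a-> q2
First repeat at step 2: q5 was already visited.

The earliest repeat is at step j = 2: N is in q5, which it already visited at step i = 1.
Pumping length from the standard proof: p = 6 (the number of states). The repeated state found above gives |xy| = j ≤ 6 and |y| = j − i ≥ 1.

q5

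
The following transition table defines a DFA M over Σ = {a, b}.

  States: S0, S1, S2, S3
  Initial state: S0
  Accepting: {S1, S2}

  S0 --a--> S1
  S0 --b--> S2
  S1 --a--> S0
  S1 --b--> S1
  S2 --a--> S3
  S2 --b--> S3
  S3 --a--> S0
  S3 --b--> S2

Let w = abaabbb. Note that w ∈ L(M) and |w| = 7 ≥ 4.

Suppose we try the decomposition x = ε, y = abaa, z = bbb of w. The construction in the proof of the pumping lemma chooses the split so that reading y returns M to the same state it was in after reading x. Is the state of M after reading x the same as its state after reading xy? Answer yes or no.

no

Run of M on the first 4 characters of w = a b a a:
  step 0: S0  (start)
  step 1: S1  (read a: S0→S1)
  step 2: S1  (read b: S1→S1)
  step 3: S0  (read a: S1→S0)
  step 4: S1  (read a: S0→S1)

After x (step 0): S0. After xy (step 4): S1.
They differ (S0 ≠ S1), so y is not a cycle from the state after x; this split is not the one the pumping-lemma construction produces, and pumping y need not keep the string in L(M).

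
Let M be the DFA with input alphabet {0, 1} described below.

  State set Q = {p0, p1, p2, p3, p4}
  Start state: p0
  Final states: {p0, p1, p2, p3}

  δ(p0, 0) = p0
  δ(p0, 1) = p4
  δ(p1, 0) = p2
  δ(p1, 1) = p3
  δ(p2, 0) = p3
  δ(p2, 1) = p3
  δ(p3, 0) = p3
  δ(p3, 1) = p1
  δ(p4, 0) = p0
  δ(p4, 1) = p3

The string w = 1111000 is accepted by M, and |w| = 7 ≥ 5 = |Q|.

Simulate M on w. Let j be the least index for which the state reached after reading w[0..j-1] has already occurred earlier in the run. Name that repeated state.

Run of M on w = 1 1 1 1 0 0 0:
  step 0: p0  (start)
  step 1: p4  (read 1: p0→p4)
  step 2: p3  (read 1: p4→p3)
  step 3: p1  (read 1: p3→p1)
  step 4: p3  (read 1: p1→p3)   ← first repeat (p3 seen earlier)
  step 5: p3  (read 0: p3→p3)
  step 6: p3  (read 0: p3→p3)
  step 7: p3  (read 0: p3→p3)

The earliest repeat is at step j = 4: M is in p3, which it already visited at step i = 2.

p3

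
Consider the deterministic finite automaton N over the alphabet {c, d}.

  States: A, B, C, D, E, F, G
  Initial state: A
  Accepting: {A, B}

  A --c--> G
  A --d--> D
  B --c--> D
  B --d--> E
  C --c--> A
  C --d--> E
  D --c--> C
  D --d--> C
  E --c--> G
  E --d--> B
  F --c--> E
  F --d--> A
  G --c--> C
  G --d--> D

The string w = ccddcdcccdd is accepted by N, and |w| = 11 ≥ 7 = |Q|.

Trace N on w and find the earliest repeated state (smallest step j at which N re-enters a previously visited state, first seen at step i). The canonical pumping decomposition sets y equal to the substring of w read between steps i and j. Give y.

ddcd

State sequence: A -c-> G -c-> C -d-> E -d-> B -c-> D -d-> C -c-> A -c-> G -c-> C -d-> E -d-> B
First repeat at step 6: C was already visited.

So i = 2, j = 6, giving x = w[0:2] = cc, y = w[2:6] = ddcd, z = w[6:11] = cccdd.
Check: |xy| = 6 ≤ 7 and |y| = 4 ≥ 1. Reading y takes N from C back to C, so every xyⁱz is accepted.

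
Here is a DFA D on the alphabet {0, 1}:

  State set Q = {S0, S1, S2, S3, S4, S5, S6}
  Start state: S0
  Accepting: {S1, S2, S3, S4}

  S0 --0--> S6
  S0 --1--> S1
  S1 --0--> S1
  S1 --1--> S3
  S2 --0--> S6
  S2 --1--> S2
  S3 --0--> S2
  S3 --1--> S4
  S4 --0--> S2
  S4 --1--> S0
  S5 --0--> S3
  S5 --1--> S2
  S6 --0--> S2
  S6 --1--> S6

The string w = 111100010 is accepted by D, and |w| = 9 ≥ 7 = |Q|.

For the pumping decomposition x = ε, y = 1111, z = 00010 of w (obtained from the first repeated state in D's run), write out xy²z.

1111111100010

xy^2z = ε·1111·1111·00010 = 1111111100010.
Reading y = 1111 takes D from S0 back to S0, so after x·y·y the machine is still in S0, and z then leads to the accepting state S2. Hence 1111111100010 ∈ L(D).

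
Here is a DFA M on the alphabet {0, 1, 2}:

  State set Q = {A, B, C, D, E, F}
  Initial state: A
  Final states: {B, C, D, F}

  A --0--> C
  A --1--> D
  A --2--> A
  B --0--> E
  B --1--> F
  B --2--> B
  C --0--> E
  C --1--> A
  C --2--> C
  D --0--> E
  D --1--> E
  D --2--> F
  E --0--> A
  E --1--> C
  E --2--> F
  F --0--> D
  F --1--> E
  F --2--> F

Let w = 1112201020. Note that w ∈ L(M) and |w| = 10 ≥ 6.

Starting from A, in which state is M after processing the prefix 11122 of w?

C

Run of M on the first 5 characters of w = 1 1 1 2 2:
  step 0: A  (start)
  step 1: D  (read 1: A→D)
  step 2: E  (read 1: D→E)
  step 3: C  (read 1: E→C)
  step 4: C  (read 2: C→C)
  step 5: C  (read 2: C→C)

After reading 5 characters, M is in state C.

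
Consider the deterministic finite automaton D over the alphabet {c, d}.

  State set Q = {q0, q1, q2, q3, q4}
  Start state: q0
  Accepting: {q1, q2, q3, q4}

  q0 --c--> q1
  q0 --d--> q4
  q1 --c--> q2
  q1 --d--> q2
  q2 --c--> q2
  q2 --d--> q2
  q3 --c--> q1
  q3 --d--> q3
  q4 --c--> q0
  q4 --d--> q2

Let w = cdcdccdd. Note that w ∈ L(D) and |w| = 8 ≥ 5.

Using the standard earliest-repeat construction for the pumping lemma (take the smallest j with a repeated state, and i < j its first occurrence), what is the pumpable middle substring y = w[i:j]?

State sequence: q0 -c-> q1 -d-> q2 -c-> q2 -d-> q2 -c-> q2 -c-> q2 -d-> q2 -d-> q2
First repeat at step 3: q2 was already visited.

So i = 2, j = 3, giving x = w[0:2] = cd, y = w[2:3] = c, z = w[3:8] = dccdd.
Check: |xy| = 3 ≤ 5 and |y| = 1 ≥ 1. Reading y takes D from q2 back to q2, so every xyⁱz is accepted.
With |Q| = 5, pigeonhole forces a state repeat no later than step 5; the substring read between the first and second visits to that state can be pumped.

c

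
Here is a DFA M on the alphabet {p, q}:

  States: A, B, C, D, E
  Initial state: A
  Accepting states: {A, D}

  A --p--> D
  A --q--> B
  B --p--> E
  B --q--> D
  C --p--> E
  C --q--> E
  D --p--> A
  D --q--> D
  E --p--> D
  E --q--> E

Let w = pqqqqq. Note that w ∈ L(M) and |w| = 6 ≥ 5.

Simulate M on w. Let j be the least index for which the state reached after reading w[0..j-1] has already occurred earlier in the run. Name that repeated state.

D

State sequence: A -p-> D -q-> D -q-> D -q-> D -q-> D -q-> D
First repeat at step 2: D was already visited.

The earliest repeat is at step j = 2: M is in D, which it already visited at step i = 1.
The DFA has 5 states, so the proof of the pumping lemma guarantees a repeated state among the first 5+1 visited; the segment between the two visits is the pumpable y.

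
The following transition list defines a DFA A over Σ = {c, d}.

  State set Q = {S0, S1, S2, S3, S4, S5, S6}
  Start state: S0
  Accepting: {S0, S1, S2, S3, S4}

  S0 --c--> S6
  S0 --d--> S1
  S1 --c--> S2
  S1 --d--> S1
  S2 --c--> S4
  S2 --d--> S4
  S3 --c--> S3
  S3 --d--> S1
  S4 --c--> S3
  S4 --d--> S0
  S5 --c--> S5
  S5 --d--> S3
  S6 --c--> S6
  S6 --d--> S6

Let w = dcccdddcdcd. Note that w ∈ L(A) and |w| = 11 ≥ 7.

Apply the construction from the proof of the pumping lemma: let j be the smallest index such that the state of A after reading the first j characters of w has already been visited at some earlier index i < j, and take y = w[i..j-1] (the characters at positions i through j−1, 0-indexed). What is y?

State sequence: S0 -d-> S1 -c-> S2 -c-> S4 -c-> S3 -d-> S1 -d-> S1 -d-> S1 -c-> S2 -d-> S4 -c-> S3 -d-> S1
First repeat at step 5: S1 was already visited.

So i = 1, j = 5, giving x = w[0:1] = d, y = w[1:5] = cccd, z = w[5:11] = ddcdcd.
Check: |xy| = 5 ≤ 7 and |y| = 4 ≥ 1. Reading y takes A from S1 back to S1, so every xyⁱz is accepted.

cccd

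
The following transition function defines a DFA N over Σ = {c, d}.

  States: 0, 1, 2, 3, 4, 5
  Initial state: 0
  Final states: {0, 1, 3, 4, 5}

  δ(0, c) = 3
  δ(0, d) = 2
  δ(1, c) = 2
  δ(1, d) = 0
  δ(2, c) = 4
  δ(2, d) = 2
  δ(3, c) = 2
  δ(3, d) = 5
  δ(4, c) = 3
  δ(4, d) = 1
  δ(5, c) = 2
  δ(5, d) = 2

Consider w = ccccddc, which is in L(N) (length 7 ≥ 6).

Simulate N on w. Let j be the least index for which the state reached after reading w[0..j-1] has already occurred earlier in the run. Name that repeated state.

State sequence: 0 -c-> 3 -c-> 2 -c-> 4 -c-> 3 -d-> 5 -d-> 2 -c-> 4
First repeat at step 4: 3 was already visited.

The earliest repeat is at step j = 4: N is in 3, which it already visited at step i = 1.

3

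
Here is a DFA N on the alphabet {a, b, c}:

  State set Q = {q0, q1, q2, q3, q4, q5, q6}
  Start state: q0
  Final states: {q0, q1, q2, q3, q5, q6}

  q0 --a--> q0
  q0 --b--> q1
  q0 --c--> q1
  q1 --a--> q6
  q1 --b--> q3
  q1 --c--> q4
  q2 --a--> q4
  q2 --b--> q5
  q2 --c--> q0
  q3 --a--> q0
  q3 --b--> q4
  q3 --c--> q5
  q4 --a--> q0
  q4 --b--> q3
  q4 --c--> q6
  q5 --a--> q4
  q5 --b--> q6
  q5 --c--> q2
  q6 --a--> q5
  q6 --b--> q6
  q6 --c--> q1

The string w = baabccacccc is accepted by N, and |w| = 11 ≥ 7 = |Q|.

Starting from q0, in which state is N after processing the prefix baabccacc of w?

Run of N on the first 9 characters of w = b a a b c c a c c:
  step 0: q0  (start)
  step 1: q1  (read b: q0→q1)
  step 2: q6  (read a: q1→q6)
  step 3: q5  (read a: q6→q5)
  step 4: q6  (read b: q5→q6)
  step 5: q1  (read c: q6→q1)
  step 6: q4  (read c: q1→q4)
  step 7: q0  (read a: q4→q0)
  step 8: q1  (read c: q0→q1)
  step 9: q4  (read c: q1→q4)

After reading 9 characters, N is in state q4.

q4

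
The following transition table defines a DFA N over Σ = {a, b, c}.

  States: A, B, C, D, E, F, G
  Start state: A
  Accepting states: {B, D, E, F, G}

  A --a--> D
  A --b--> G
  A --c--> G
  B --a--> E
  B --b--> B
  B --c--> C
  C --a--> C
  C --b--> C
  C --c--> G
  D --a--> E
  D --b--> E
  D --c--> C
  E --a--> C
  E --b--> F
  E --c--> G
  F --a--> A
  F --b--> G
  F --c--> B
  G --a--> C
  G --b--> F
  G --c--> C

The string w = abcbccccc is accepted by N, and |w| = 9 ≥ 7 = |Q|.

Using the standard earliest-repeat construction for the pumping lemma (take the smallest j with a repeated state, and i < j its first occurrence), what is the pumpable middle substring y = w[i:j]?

Run of N on w = a b c b c c c c c:
  step 0: A  (start)
  step 1: D  (read a: A→D)
  step 2: E  (read b: D→E)
  step 3: G  (read c: E→G)
  step 4: F  (read b: G→F)
  step 5: B  (read c: F→B)
  step 6: C  (read c: B→C)
  step 7: G  (read c: C→G)   ← first repeat (G seen earlier)
  step 8: C  (read c: G→C)
  step 9: G  (read c: C→G)

So i = 3, j = 7, giving x = w[0:3] = abc, y = w[3:7] = bccc, z = w[7:9] = cc.
Check: |xy| = 7 ≤ 7 and |y| = 4 ≥ 1. Reading y takes N from G back to G, so every xyⁱz is accepted.

bccc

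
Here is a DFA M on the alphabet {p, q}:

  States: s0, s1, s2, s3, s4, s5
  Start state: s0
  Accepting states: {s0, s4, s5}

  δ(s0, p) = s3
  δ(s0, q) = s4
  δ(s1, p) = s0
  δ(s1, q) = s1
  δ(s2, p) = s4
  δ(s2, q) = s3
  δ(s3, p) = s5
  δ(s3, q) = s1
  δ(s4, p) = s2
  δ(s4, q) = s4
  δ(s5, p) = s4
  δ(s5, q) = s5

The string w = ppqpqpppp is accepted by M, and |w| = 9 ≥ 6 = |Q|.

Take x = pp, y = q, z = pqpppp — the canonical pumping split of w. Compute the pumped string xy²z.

ppqqpqpppp

xy^2z = pp·q·q·pqpppp = ppqqpqpppp.
Reading y = q takes M from s5 back to s5, so after x·y·y the machine is still in s5, and z then leads to the accepting state s4. Hence ppqqpqpppp ∈ L(M).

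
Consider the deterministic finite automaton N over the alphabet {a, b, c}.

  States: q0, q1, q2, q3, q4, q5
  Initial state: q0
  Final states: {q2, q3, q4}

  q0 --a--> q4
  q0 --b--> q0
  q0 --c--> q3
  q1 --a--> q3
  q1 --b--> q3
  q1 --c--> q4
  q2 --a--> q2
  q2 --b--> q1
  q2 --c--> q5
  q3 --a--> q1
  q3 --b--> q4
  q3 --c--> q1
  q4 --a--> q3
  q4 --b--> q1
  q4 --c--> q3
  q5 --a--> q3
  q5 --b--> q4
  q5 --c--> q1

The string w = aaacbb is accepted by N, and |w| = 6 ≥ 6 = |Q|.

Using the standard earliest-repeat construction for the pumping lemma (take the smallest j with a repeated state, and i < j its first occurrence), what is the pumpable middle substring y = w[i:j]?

Run of N on w = a a a c b b:
  step 0: q0  (start)
  step 1: q4  (read a: q0→q4)
  step 2: q3  (read a: q4→q3)
  step 3: q1  (read a: q3→q1)
  step 4: q4  (read c: q1→q4)   ← first repeat (q4 seen earlier)
  step 5: q1  (read b: q4→q1)
  step 6: q3  (read b: q1→q3)

So i = 1, j = 4, giving x = w[0:1] = a, y = w[1:4] = aac, z = w[4:6] = bb.
Check: |xy| = 4 ≤ 6 and |y| = 3 ≥ 1. Reading y takes N from q4 back to q4, so every xyⁱz is accepted.
With |Q| = 6, pigeonhole forces a state repeat no later than step 6; the substring read between the first and second visits to that state can be pumped.

aac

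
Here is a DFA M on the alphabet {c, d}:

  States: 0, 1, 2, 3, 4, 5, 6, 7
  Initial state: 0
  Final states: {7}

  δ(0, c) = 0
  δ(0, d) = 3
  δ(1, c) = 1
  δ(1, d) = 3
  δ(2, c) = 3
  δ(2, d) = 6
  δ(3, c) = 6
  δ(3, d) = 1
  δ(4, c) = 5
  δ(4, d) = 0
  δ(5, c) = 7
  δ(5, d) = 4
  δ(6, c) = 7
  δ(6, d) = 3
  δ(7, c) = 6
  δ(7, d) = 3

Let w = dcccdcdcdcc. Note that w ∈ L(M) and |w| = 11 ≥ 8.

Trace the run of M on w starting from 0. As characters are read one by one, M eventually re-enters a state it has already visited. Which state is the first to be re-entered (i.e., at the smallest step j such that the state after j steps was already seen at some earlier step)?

State sequence: 0 -d-> 3 -c-> 6 -c-> 7 -c-> 6 -d-> 3 -c-> 6 -d-> 3 -c-> 6 -d-> 3 -c-> 6 -c-> 7
First repeat at step 4: 6 was already visited.

The earliest repeat is at step j = 4: M is in 6, which it already visited at step i = 2.

6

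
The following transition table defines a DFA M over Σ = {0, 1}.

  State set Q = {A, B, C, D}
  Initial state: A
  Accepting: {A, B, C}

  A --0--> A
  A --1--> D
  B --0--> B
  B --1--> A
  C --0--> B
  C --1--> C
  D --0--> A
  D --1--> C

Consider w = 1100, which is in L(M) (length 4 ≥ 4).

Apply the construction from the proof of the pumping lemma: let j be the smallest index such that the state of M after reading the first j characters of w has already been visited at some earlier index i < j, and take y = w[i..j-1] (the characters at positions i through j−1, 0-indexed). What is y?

Run of M on w = 1 1 0 0:
  step 0: A  (start)
  step 1: D  (read 1: A→D)
  step 2: C  (read 1: D→C)
  step 3: B  (read 0: C→B)
  step 4: B  (read 0: B→B)   ← first repeat (B seen earlier)

So i = 3, j = 4, giving x = w[0:3] = 110, y = w[3:4] = 0, z = w[4:4] = ε.
Check: |xy| = 4 ≤ 4 and |y| = 1 ≥ 1. Reading y takes M from B back to B, so every xyⁱz is accepted.
Since M has 4 states, any run of length ≥ 4 visits 4+1 states, so by pigeonhole some state repeats within the first 4 steps — that repeat gives the pumpable loop.

0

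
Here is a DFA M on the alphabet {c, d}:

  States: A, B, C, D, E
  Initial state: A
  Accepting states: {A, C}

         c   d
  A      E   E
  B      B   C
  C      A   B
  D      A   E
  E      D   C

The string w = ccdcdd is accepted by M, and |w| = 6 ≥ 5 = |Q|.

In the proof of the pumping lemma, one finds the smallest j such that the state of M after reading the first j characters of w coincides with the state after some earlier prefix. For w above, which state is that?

E

Run of M on w = c c d c d d:
  step 0: A  (start)
  step 1: E  (read c: A→E)
  step 2: D  (read c: E→D)
  step 3: E  (read d: D→E)   ← first repeat (E seen earlier)
  step 4: D  (read c: E→D)
  step 5: E  (read d: D→E)
  step 6: C  (read d: E→C)

The earliest repeat is at step j = 3: M is in E, which it already visited at step i = 1.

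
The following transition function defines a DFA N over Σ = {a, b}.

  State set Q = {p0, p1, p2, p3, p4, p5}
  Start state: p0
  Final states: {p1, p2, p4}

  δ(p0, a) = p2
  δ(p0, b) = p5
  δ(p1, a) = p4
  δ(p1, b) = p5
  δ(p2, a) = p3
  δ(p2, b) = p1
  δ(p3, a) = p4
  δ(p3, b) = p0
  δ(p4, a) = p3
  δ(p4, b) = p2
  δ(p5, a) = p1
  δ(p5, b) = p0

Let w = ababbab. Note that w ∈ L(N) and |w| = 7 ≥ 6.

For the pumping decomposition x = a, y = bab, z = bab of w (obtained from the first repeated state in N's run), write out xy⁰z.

xy⁰z = xz = a·bab = abab.
Reading y = bab takes N from p2 back to p2, so after x the machine is still in p2, and z then leads to the accepting state p2. Hence abab ∈ L(N).

abab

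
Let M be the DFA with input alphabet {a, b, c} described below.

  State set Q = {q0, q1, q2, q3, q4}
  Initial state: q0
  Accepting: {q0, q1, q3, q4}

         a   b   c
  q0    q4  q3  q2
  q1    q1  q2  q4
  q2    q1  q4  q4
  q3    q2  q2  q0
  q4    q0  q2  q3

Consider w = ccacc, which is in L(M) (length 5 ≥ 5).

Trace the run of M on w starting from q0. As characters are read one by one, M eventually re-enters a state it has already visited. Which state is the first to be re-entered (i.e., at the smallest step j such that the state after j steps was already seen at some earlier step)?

q0

Run of M on w = c c a c c:
  step 0: q0  (start)
  step 1: q2  (read c: q0→q2)
  step 2: q4  (read c: q2→q4)
  step 3: q0  (read a: q4→q0)   ← first repeat (q0 seen earlier)
  step 4: q2  (read c: q0→q2)
  step 5: q4  (read c: q2→q4)

The earliest repeat is at step j = 3: M is in q0, which it already visited at step i = 0.
Since M has 5 states, any run of length ≥ 5 visits 5+1 states, so by pigeonhole some state repeats within the first 5 steps — that repeat gives the pumpable loop.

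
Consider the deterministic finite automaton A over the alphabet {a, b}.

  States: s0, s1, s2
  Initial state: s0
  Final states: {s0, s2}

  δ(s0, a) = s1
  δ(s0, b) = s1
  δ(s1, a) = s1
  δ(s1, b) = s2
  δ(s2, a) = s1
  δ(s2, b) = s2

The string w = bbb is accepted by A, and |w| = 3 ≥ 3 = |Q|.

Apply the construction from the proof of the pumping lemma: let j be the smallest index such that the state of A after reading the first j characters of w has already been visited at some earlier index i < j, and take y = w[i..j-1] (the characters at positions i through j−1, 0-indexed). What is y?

b

Run of A on w = b b b:
  step 0: s0  (start)
  step 1: s1  (read b: s0→s1)
  step 2: s2  (read b: s1→s2)
  step 3: s2  (read b: s2→s2)   ← first repeat (s2 seen earlier)

So i = 2, j = 3, giving x = w[0:2] = bb, y = w[2:3] = b, z = w[3:3] = ε.
Check: |xy| = 3 ≤ 3 and |y| = 1 ≥ 1. Reading y takes A from s2 back to s2, so every xyⁱz is accepted.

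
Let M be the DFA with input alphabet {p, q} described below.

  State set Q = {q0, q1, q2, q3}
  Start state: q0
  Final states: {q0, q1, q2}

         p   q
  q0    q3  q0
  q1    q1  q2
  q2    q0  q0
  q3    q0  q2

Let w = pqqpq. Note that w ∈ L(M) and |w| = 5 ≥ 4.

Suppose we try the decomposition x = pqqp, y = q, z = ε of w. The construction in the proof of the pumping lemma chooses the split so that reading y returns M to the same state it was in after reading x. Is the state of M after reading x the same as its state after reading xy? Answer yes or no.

State sequence: q0 -p-> q3 -q-> q2 -q-> q0 -p-> q3 -q-> q2

After x (step 4): q3. After xy (step 5): q2.
They differ (q3 ≠ q2), so y is not a cycle from the state after x; this split is not the one the pumping-lemma construction produces, and pumping y need not keep the string in L(M).

no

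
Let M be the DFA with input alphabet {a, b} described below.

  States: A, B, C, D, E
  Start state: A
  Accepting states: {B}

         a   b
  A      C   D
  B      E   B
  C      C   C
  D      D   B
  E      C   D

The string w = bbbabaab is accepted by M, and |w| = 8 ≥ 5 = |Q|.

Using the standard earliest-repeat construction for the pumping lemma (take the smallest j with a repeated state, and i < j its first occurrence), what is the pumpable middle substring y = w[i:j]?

State sequence: A -b-> D -b-> B -b-> B -a-> E -b-> D -a-> D -a-> D -b-> B
First repeat at step 3: B was already visited.

So i = 2, j = 3, giving x = w[0:2] = bb, y = w[2:3] = b, z = w[3:8] = abaab.
Check: |xy| = 3 ≤ 5 and |y| = 1 ≥ 1. Reading y takes M from B back to B, so every xyⁱz is accepted.

b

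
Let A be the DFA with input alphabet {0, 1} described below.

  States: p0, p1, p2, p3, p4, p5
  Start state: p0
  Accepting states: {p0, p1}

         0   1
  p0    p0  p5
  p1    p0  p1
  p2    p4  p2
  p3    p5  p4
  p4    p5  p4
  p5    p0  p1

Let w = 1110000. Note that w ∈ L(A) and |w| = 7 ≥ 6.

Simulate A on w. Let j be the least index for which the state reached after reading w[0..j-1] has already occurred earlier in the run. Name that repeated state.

p1

State sequence: p0 -1-> p5 -1-> p1 -1-> p1 -0-> p0 -0-> p0 -0-> p0 -0-> p0
First repeat at step 3: p1 was already visited.

The earliest repeat is at step j = 3: A is in p1, which it already visited at step i = 2.
The DFA has 6 states, so the proof of the pumping lemma guarantees a repeated state among the first 6+1 visited; the segment between the two visits is the pumpable y.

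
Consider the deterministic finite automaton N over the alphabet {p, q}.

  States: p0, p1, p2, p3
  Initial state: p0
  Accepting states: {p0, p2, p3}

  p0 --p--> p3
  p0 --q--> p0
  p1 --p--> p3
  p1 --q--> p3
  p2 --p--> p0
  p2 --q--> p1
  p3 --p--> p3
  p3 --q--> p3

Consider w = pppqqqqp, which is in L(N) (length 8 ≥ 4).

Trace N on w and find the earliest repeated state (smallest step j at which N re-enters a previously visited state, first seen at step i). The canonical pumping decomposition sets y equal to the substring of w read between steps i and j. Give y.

p

State sequence: p0 -p-> p3 -p-> p3 -p-> p3 -q-> p3 -q-> p3 -q-> p3 -q-> p3 -p-> p3
First repeat at step 2: p3 was already visited.

So i = 1, j = 2, giving x = w[0:1] = p, y = w[1:2] = p, z = w[2:8] = pqqqqp.
Check: |xy| = 2 ≤ 4 and |y| = 1 ≥ 1. Reading y takes N from p3 back to p3, so every xyⁱz is accepted.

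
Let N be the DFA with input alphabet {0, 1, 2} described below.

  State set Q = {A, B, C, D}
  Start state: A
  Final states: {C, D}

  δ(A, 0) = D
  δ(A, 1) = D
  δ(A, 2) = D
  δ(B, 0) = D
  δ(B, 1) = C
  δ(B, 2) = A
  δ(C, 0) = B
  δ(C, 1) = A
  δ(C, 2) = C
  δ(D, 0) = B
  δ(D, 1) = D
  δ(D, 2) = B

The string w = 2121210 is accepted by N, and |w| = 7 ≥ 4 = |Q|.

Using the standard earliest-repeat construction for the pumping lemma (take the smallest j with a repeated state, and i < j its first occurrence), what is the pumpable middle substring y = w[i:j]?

Run of N on w = 2 1 2 1 2 1 0:
  step 0: A  (start)
  step 1: D  (read 2: A→D)
  step 2: D  (read 1: D→D)   ← first repeat (D seen earlier)
  step 3: B  (read 2: D→B)
  step 4: C  (read 1: B→C)
  step 5: C  (read 2: C→C)
  step 6: A  (read 1: C→A)
  step 7: D  (read 0: A→D)

So i = 1, j = 2, giving x = w[0:1] = 2, y = w[1:2] = 1, z = w[2:7] = 21210.
Check: |xy| = 2 ≤ 4 and |y| = 1 ≥ 1. Reading y takes N from D back to D, so every xyⁱz is accepted.
The DFA has 4 states, so the proof of the pumping lemma guarantees a repeated state among the first 4+1 visited; the segment between the two visits is the pumpable y.

1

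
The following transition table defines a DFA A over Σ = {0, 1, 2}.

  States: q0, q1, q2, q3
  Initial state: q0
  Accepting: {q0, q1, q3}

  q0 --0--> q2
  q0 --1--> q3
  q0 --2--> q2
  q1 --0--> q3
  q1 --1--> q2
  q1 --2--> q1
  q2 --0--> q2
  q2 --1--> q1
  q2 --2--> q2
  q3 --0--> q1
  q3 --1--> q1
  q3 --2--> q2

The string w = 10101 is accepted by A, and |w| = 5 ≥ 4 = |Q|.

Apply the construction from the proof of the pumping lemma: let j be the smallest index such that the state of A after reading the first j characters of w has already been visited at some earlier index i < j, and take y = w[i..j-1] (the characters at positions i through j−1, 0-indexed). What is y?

0

State sequence: q0 -1-> q3 -0-> q1 -1-> q2 -0-> q2 -1-> q1
First repeat at step 4: q2 was already visited.

So i = 3, j = 4, giving x = w[0:3] = 101, y = w[3:4] = 0, z = w[4:5] = 1.
Check: |xy| = 4 ≤ 4 and |y| = 1 ≥ 1. Reading y takes A from q2 back to q2, so every xyⁱz is accepted.
The DFA has 4 states, so the proof of the pumping lemma guarantees a repeated state among the first 4+1 visited; the segment between the two visits is the pumpable y.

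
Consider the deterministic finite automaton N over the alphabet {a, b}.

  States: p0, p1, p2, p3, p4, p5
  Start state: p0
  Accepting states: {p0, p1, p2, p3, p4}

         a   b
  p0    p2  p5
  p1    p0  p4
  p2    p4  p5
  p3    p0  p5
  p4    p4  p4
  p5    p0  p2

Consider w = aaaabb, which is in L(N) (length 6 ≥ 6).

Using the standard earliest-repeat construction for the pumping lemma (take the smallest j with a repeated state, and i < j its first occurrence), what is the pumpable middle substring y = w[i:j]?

State sequence: p0 -a-> p2 -a-> p4 -a-> p4 -a-> p4 -b-> p4 -b-> p4
First repeat at step 3: p4 was already visited.

So i = 2, j = 3, giving x = w[0:2] = aa, y = w[2:3] = a, z = w[3:6] = abb.
Check: |xy| = 3 ≤ 6 and |y| = 1 ≥ 1. Reading y takes N from p4 back to p4, so every xyⁱz is accepted.
Since N has 6 states, any run of length ≥ 6 visits 6+1 states, so by pigeonhole some state repeats within the first 6 steps — that repeat gives the pumpable loop.

a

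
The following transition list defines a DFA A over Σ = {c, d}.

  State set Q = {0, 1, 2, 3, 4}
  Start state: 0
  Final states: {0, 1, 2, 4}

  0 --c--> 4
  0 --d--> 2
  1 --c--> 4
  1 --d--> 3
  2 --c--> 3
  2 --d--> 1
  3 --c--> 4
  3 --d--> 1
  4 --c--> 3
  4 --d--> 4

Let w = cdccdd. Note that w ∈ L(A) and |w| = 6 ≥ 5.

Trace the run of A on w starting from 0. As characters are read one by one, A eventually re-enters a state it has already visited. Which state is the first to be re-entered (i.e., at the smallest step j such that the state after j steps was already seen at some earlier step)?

4

Run of A on w = c d c c d d:
  step 0: 0  (start)
  step 1: 4  (read c: 0→4)
  step 2: 4  (read d: 4→4)   ← first repeat (4 seen earlier)
  step 3: 3  (read c: 4→3)
  step 4: 4  (read c: 3→4)
  step 5: 4  (read d: 4→4)
  step 6: 4  (read d: 4→4)

The earliest repeat is at step j = 2: A is in 4, which it already visited at step i = 1.
Pumping length from the standard proof: p = 5 (the number of states). The repeated state found above gives |xy| = j ≤ 5 and |y| = j − i ≥ 1.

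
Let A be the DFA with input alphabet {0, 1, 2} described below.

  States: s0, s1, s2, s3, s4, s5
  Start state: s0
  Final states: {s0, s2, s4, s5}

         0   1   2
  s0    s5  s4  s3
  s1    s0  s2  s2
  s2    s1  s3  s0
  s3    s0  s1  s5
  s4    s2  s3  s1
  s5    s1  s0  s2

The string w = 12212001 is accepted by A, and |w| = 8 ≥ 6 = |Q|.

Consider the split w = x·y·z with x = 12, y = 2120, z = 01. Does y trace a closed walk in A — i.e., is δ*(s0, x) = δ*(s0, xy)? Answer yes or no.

yes

Run of A on the first 6 characters of w = 1 2 2 1 2 0:
  step 0: s0  (start)
  step 1: s4  (read 1: s0→s4)
  step 2: s1  (read 2: s4→s1)
  step 3: s2  (read 2: s1→s2)
  step 4: s3  (read 1: s2→s3)
  step 5: s5  (read 2: s3→s5)
  step 6: s1  (read 0: s5→s1)

After x (step 2): s1. After xy (step 6): s1.
They match, so y = 2120 drives A around a cycle from s1 back to itself; pumping y any number of times keeps A in s1 before reading z, and xyⁱz ∈ L(A) for every i ≥ 0.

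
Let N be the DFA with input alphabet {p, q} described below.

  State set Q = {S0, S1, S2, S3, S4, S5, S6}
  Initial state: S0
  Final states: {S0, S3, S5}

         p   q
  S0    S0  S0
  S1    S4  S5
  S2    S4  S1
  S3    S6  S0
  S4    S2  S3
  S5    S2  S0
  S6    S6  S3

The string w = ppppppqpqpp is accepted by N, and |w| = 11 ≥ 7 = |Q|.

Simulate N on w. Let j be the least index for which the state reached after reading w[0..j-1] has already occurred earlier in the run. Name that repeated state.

State sequence: S0 -p-> S0 -p-> S0 -p-> S0 -p-> S0 -p-> S0 -p-> S0 -q-> S0 -p-> S0 -q-> S0 -p-> S0 -p-> S0
First repeat at step 1: S0 was already visited.

The earliest repeat is at step j = 1: N is in S0, which it already visited at step i = 0.
Pumping length from the standard proof: p = 7 (the number of states). The repeated state found above gives |xy| = j ≤ 7 and |y| = j − i ≥ 1.

S0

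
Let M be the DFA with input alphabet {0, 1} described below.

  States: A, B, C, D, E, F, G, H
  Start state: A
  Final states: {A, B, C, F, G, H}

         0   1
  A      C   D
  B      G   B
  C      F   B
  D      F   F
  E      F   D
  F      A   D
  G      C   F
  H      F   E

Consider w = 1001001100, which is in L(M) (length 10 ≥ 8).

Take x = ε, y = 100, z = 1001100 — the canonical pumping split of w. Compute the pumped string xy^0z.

xy⁰z = xz = ε·1001100 = 1001100.
Reading y = 100 takes M from A back to A, so after x the machine is still in A, and z then leads to the accepting state C. Hence 1001100 ∈ L(M).

1001100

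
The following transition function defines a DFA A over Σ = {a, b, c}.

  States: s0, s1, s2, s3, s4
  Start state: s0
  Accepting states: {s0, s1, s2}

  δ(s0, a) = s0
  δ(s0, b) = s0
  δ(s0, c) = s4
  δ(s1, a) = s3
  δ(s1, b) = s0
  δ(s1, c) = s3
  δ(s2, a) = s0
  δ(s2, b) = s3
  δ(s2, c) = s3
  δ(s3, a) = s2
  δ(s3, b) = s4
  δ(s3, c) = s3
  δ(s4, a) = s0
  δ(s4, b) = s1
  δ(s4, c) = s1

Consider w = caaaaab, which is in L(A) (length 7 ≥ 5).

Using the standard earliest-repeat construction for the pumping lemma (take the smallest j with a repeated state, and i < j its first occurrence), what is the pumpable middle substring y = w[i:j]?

ca

State sequence: s0 -c-> s4 -a-> s0 -a-> s0 -a-> s0 -a-> s0 -a-> s0 -b-> s0
First repeat at step 2: s0 was already visited.

So i = 0, j = 2, giving x = w[0:0] = ε, y = w[0:2] = ca, z = w[2:7] = aaaab.
Check: |xy| = 2 ≤ 5 and |y| = 2 ≥ 1. Reading y takes A from s0 back to s0, so every xyⁱz is accepted.
Since A has 5 states, any run of length ≥ 5 visits 5+1 states, so by pigeonhole some state repeats within the first 5 steps — that repeat gives the pumpable loop.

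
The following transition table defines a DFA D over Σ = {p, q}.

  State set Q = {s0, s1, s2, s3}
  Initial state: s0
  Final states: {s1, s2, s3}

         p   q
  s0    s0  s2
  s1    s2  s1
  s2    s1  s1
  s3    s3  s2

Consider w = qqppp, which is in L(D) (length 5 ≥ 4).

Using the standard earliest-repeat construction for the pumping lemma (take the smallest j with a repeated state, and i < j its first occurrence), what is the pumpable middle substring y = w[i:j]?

qp

State sequence: s0 -q-> s2 -q-> s1 -p-> s2 -p-> s1 -p-> s2
First repeat at step 3: s2 was already visited.

So i = 1, j = 3, giving x = w[0:1] = q, y = w[1:3] = qp, z = w[3:5] = pp.
Check: |xy| = 3 ≤ 4 and |y| = 2 ≥ 1. Reading y takes D from s2 back to s2, so every xyⁱz is accepted.
The DFA has 4 states, so the proof of the pumping lemma guarantees a repeated state among the first 4+1 visited; the segment between the two visits is the pumpable y.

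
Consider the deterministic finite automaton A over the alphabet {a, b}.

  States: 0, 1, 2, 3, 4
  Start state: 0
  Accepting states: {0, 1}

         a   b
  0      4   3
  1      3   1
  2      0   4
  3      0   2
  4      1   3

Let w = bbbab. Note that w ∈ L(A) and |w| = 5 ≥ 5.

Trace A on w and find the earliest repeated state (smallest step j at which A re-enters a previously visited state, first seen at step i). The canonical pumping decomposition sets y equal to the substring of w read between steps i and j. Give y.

State sequence: 0 -b-> 3 -b-> 2 -b-> 4 -a-> 1 -b-> 1
First repeat at step 5: 1 was already visited.

So i = 4, j = 5, giving x = w[0:4] = bbba, y = w[4:5] = b, z = w[5:5] = ε.
Check: |xy| = 5 ≤ 5 and |y| = 1 ≥ 1. Reading y takes A from 1 back to 1, so every xyⁱz is accepted.
Since A has 5 states, any run of length ≥ 5 visits 5+1 states, so by pigeonhole some state repeats within the first 5 steps — that repeat gives the pumpable loop.

b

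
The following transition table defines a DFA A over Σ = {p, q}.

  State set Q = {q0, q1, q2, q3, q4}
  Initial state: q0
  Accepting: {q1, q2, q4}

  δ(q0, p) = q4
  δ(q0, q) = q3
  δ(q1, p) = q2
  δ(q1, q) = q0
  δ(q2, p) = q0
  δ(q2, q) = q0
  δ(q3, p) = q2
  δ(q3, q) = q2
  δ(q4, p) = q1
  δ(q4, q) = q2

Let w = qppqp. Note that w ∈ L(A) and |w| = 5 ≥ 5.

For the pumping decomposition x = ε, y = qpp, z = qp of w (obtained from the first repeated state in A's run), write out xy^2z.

xy^2z = ε·qpp·qpp·qp = qppqppqp.
Reading y = qpp takes A from q0 back to q0, so after x·y·y the machine is still in q0, and z then leads to the accepting state q2. Hence qppqppqp ∈ L(A).

qppqppqp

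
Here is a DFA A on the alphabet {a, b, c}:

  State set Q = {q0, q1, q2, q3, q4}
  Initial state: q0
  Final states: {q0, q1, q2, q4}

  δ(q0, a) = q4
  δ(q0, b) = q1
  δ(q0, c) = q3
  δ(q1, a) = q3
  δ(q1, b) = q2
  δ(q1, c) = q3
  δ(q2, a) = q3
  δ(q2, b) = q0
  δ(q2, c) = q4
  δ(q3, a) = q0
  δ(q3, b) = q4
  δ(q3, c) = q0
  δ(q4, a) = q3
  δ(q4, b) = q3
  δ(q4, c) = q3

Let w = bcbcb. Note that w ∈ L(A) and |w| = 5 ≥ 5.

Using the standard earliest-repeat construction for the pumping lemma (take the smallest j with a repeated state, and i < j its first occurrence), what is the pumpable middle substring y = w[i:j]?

bc

State sequence: q0 -b-> q1 -c-> q3 -b-> q4 -c-> q3 -b-> q4
First repeat at step 4: q3 was already visited.

So i = 2, j = 4, giving x = w[0:2] = bc, y = w[2:4] = bc, z = w[4:5] = b.
Check: |xy| = 4 ≤ 5 and |y| = 2 ≥ 1. Reading y takes A from q3 back to q3, so every xyⁱz is accepted.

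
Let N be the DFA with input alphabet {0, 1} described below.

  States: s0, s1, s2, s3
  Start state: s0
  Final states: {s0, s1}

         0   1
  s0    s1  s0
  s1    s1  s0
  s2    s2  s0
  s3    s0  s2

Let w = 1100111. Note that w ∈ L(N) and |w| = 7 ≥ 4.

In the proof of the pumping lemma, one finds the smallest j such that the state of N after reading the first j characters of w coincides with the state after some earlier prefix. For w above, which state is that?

s0

State sequence: s0 -1-> s0 -1-> s0 -0-> s1 -0-> s1 -1-> s0 -1-> s0 -1-> s0
First repeat at step 1: s0 was already visited.

The earliest repeat is at step j = 1: N is in s0, which it already visited at step i = 0.
Pumping length from the standard proof: p = 4 (the number of states). The repeated state found above gives |xy| = j ≤ 4 and |y| = j − i ≥ 1.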